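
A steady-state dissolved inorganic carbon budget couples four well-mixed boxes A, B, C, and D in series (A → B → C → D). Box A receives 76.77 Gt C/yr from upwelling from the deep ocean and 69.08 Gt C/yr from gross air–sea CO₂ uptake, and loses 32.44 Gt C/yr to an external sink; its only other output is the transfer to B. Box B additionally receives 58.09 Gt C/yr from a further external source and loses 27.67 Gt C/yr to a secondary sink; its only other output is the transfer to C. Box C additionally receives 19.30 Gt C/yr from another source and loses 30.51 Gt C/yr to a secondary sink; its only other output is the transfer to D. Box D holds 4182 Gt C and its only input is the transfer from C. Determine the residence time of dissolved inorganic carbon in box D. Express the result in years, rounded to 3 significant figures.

31.5 yr

Box A: F(A→B) = (76.77 + 69.08) − 32.44 = 113.41 Gt C/yr.
Box B: F(B→C) = (113.41 + 58.09) − 27.67 = 143.83 Gt C/yr.
Box C: F(C→D) = (143.83 + 19.30) − 30.51 = 132.62 Gt C/yr.
Box D throughput = its input = 132.62 Gt C/yr; τ = 4182 / 132.62 = 31.53 yr.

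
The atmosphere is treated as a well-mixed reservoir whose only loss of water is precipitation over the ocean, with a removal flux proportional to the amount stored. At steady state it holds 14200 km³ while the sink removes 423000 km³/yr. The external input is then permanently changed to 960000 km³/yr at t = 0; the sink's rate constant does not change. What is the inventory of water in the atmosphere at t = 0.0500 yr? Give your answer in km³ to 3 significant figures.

28200 km³

The sink rate constant is k = F₀/M₀ = 423000/14200 = 29.79 yr⁻¹.
Solving dM/dt = F₁ − kM with M(0) = M₀ gives M(t) = F₁/k + (M₀ − F₁/k)·e^(−kt).
F₁/k = 960000/29.79 = 32227 km³; kt = 29.79 × 0.0500 = 1.489, e^(−kt) = 0.2255.
M(0.0500) = 32227 + (14200 − 32227) × 0.2255 = 32227 − 4065 = 28162 km³.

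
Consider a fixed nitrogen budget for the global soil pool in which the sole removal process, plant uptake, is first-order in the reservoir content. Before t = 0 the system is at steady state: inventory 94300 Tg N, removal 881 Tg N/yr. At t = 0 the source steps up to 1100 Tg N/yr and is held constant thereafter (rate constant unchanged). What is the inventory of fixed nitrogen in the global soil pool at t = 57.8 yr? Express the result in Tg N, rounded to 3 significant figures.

104000 Tg N

τ = M₀/F₀ = 94300/881 = 107.0 yr; rate constant k = 1/τ.
New steady state M_∞ = F₁/k = F₁·τ = 1100 × 107.0 = 117740 Tg N.
M(t) = M_∞ + (M₀ − M_∞)·e^(−t/τ); t/τ = 57.8/107.0 = 0.5400, so e^(−t/τ) = 0.5827.
M(t) = 117740 − 23440 × 0.5827 = 104080 Tg N.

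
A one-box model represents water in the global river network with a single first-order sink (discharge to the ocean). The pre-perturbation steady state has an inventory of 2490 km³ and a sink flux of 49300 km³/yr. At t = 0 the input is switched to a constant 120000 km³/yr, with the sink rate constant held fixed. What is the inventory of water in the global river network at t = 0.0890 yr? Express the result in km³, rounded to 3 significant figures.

5450 km³

τ = M₀/F₀ = 2490/49300 = 0.05051 yr; rate constant k = 1/τ.
New steady state M_∞ = F₁/k = F₁·τ = 120000 × 0.05051 = 6060.9 km³.
M(t) = M_∞ + (M₀ − M_∞)·e^(−t/τ); t/τ = 0.0890/0.05051 = 1.762, so e^(−t/τ) = 0.1717.
M(t) = 6060.9 − 3571 × 0.1717 = 5447.8 km³.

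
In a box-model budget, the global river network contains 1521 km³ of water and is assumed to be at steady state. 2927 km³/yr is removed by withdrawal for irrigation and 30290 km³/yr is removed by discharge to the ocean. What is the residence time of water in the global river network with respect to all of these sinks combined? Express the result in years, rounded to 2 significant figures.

0.046 yr

Total removal flux = 2927 + 30290 = 33217 km³/yr.
τ = M / ΣF_out = 1521 / 33217 = 0.04579 yr.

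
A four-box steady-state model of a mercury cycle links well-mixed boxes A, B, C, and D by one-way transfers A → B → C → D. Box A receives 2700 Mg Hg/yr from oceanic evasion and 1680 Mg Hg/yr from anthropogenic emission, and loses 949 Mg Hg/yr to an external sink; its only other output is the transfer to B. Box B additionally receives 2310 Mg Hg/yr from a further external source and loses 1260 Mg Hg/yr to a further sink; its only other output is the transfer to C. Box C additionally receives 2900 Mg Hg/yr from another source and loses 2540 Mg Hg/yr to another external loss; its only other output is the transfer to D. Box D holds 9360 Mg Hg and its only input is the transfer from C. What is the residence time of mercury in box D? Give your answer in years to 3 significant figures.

1.93 yr

Box A: F(A→B) = (2700 + 1680) − 949 = 3431.0 Mg Hg/yr.
Box B: F(B→C) = (3431.0 + 2310) − 1260 = 4481.0 Mg Hg/yr.
Box C: F(C→D) = (4481.0 + 2900) − 2540 = 4841.0 Mg Hg/yr.
Box D throughput = its input = 4841.0 Mg Hg/yr; τ = 9360 / 4841.0 = 1.933 yr.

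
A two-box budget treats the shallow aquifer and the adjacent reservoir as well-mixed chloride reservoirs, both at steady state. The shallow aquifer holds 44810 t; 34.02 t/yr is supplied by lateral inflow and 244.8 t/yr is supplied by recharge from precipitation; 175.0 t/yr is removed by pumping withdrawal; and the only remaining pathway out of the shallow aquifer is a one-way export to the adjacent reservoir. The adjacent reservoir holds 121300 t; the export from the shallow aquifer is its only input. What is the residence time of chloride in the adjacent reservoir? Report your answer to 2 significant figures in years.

1200 yr

Balance the shallow aquifer: ΣF_in = 34.02 + 244.8 = 278.82 t/yr.
Export to the adjacent reservoir = ΣF_in − (175.0) = 103.82 t/yr.
At steady state the output of the adjacent reservoir equals its input, 103.82 t/yr.
τ = M / F = 121300 / 103.82 = 1168 yr.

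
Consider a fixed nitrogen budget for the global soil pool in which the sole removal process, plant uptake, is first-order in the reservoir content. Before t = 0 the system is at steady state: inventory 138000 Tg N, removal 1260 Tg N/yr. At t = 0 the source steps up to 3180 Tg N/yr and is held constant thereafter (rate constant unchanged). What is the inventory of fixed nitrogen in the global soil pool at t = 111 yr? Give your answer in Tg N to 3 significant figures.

τ = M₀/F₀ = 138000/1260 = 109.5 yr; rate constant k = 1/τ.
New steady state M_∞ = F₁/k = F₁·τ = 3180 × 109.5 = 348290 Tg N.
M(t) = M_∞ + (M₀ − M_∞)·e^(−t/τ); t/τ = 111/109.5 = 1.013, so e^(−t/τ) = 0.3630.
M(t) = 348290 − 210300 × 0.3630 = 271960 Tg N.

272000 Tg N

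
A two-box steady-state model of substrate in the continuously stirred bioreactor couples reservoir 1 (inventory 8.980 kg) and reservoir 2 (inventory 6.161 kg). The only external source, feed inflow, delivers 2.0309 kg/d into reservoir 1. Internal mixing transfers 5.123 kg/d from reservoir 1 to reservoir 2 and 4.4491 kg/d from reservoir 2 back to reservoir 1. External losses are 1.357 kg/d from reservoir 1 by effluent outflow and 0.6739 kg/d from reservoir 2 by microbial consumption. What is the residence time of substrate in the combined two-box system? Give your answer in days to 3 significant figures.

For the system as a whole, the A↔B exchange is internal and contributes nothing to the throughput; only the external sinks remove mass.
M_total = 8.980 + 6.161 = 15.141 kg.
ΣF_external_out = 1.357 + 0.6739 = 2.0309 kg/d.
τ = M_total / ΣF_ext = 15.141 / 2.0309 = 7.455 d.

7.46 d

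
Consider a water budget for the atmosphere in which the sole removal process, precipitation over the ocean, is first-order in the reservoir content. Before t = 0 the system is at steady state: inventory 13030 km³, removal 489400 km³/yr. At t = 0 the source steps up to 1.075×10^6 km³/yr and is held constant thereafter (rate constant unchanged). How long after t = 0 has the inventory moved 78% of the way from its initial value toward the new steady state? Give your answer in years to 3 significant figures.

τ = M₀/F₀ = 13030/489400 = 0.02662 yr.
The remaining gap fraction is e^(−t/τ); 78% covered ⇒ e^(−t/τ) = 0.220.
t = −τ ln(0.220) = 0.02662 × 1.514 = 0.04031 yr.

0.0403 yr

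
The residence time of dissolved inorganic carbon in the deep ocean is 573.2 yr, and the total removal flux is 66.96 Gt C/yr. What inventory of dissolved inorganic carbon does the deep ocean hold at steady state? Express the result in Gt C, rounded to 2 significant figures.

38000 Gt C

τ = M/F ⇒ M = τ × F = 573.2 × 66.96 = 38380 Gt C.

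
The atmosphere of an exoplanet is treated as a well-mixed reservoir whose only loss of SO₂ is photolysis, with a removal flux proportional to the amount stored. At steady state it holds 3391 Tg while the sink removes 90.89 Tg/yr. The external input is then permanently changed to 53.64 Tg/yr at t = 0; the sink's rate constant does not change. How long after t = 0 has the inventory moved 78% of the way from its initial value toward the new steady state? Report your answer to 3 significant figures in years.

56.5 yr

τ = M₀/F₀ = 3391/90.89 = 37.31 yr.
The remaining gap fraction is e^(−t/τ); 78% covered ⇒ e^(−t/τ) = 0.220.
t = −τ ln(0.220) = 37.31 × 1.514 = 56.49 yr.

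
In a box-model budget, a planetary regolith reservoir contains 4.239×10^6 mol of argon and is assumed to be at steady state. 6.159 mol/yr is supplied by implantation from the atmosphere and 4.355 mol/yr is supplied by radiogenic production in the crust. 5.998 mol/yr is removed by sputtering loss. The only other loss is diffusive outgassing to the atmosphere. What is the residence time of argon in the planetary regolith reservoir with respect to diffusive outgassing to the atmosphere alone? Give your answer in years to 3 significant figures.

939000 yr

At steady state ΣF_in = ΣF_out.
ΣF_in = 6.159 + 4.355 = 10.514 mol/yr.
Diffusive outgassing to the atmosphere flux = ΣF_in − (5.998) = 10.514 − 5.998 = 4.516 mol/yr.
τ = M / F = 4.239×10^6 / 4.516 = 938700 yr.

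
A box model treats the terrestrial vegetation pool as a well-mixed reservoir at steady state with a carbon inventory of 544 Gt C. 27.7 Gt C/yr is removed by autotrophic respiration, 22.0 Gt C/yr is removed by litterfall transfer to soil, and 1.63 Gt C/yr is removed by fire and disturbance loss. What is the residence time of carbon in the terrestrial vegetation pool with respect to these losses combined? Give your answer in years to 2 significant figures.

Total removal = 27.70 + 22.00 + 1.630 = 51.330 Gt C/yr.
τ = M / ΣF_out = 544 / 51.330 = 10.60 yr.

11 yr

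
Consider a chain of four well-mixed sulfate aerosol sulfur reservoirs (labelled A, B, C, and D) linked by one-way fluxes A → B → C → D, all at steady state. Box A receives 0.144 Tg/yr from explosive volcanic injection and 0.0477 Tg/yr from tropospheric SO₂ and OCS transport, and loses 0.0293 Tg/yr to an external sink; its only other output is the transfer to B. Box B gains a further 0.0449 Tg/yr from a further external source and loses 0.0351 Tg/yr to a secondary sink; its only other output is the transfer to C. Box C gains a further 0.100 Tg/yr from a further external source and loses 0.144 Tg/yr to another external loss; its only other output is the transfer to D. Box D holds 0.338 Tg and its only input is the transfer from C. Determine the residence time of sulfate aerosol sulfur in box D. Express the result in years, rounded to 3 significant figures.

2.64 yr

Box A: F(A→B) = (0.144 + 0.0477) − 0.0293 = 0.16240 Tg/yr.
Box B: F(B→C) = (0.16240 + 0.0449) − 0.0351 = 0.17220 Tg/yr.
Box C: F(C→D) = (0.17220 + 0.100) − 0.144 = 0.12820 Tg/yr.
Box D throughput = its input = 0.12820 Tg/yr; τ = 0.338 / 0.12820 = 2.637 yr.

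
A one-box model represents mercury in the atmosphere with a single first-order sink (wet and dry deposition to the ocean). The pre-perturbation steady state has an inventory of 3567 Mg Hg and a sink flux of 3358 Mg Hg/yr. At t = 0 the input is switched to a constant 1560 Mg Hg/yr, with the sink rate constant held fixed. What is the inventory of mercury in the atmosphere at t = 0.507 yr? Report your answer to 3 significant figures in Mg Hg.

2840 Mg Hg

Residence time τ = M₀/F₀ = 1.062 yr. The eventual steady state is M_∞ = M₀·(F₁/F₀) = 3567 × 1560/3358 = 1657.1 Mg Hg.
The anomaly ΔM(t) = M(t) − M_∞ decays as ΔM₀·e^(−t/τ) with ΔM₀ = 3567 − 1657.1 = 1910 Mg Hg.
At t = 0.507 yr, e^(−t/τ) = e^(−0.4773) = 0.6205, so ΔM = 1185 Mg Hg and M = 1657.1 + 1185 = 2842.1 Mg Hg.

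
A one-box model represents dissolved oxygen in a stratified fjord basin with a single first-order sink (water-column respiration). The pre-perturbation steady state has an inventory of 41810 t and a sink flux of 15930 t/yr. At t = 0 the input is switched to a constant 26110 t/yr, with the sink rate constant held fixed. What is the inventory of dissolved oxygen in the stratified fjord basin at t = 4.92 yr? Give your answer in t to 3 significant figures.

64400 t

τ = M₀/F₀ = 41810/15930 = 2.625 yr; rate constant k = 1/τ.
New steady state M_∞ = F₁/k = F₁·τ = 26110 × 2.625 = 68529 t.
M(t) = M_∞ + (M₀ − M_∞)·e^(−t/τ); t/τ = 4.92/2.625 = 1.875, so e^(−t/τ) = 0.1534.
M(t) = 68529 − 26720 × 0.1534 = 64429 t.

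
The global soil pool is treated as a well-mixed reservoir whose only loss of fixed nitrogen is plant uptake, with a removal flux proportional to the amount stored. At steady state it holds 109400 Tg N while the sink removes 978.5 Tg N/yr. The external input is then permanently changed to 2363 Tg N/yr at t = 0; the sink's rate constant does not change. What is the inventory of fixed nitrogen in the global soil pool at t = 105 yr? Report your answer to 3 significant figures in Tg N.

The sink rate constant is k = F₀/M₀ = 978.5/109400 = 0.008944 yr⁻¹.
Solving dM/dt = F₁ − kM with M(0) = M₀ gives M(t) = F₁/k + (M₀ − F₁/k)·e^(−kt).
F₁/k = 2363/0.008944 = 264190 Tg N; kt = 0.008944 × 105 = 0.9391, e^(−kt) = 0.3910.
M(105) = 264190 + (109400 − 264190) × 0.3910 = 264190 − 60520 = 203670 Tg N.

204000 Tg N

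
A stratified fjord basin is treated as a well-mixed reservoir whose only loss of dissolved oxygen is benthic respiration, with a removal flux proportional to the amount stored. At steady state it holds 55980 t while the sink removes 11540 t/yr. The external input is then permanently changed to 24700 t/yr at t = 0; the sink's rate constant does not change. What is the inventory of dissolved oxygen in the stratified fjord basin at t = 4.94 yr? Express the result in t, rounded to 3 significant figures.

τ = M₀/F₀ = 55980/11540 = 4.851 yr; rate constant k = 1/τ.
New steady state M_∞ = F₁/k = F₁·τ = 24700 × 4.851 = 119820 t.
M(t) = M_∞ + (M₀ − M_∞)·e^(−t/τ); t/τ = 4.94/4.851 = 1.018, so e^(−t/τ) = 0.3612.
M(t) = 119820 − 63840 × 0.3612 = 96761 t.

96800 t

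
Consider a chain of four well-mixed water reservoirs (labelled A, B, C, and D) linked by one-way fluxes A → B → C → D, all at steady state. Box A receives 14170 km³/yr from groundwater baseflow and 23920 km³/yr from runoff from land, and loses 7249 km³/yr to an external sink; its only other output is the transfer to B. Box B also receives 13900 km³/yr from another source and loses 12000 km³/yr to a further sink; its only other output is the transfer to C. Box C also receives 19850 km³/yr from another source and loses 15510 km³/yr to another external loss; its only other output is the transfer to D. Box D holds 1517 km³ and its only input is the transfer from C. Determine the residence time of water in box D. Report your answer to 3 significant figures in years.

Box A: F(A→B) = (14170 + 23920) − 7249 = 30841 km³/yr.
Box B: F(B→C) = (30841 + 13900) − 12000 = 32741 km³/yr.
Box C: F(C→D) = (32741 + 19850) − 15510 = 37081 km³/yr.
Box D throughput = its input = 37081 km³/yr; τ = 1517 / 37081 = 0.04091 yr.

0.0409 yr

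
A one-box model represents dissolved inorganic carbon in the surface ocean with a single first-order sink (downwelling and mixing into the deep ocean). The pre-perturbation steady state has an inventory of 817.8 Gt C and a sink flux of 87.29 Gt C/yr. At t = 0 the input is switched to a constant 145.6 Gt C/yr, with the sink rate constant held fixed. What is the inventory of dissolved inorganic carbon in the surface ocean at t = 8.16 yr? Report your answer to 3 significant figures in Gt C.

1140 Gt C

τ = M₀/F₀ = 817.8/87.29 = 9.369 yr; rate constant k = 1/τ.
New steady state M_∞ = F₁/k = F₁·τ = 145.6 × 9.369 = 1364.1 Gt C.
M(t) = M_∞ + (M₀ − M_∞)·e^(−t/τ); t/τ = 8.16/9.369 = 0.8710, so e^(−t/τ) = 0.4185.
M(t) = 1364.1 − 546.3 × 0.4185 = 1135.4 Gt C.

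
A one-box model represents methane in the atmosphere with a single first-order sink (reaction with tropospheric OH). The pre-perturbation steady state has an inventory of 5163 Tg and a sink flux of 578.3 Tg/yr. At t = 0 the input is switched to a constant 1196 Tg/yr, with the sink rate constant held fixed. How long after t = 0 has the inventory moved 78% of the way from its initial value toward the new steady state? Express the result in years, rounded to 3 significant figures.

13.5 yr

τ = M₀/F₀ = 5163/578.3 = 8.928 yr.
The remaining gap fraction is e^(−t/τ); 78% covered ⇒ e^(−t/τ) = 0.220.
t = −τ ln(0.220) = 8.928 × 1.514 = 13.52 yr.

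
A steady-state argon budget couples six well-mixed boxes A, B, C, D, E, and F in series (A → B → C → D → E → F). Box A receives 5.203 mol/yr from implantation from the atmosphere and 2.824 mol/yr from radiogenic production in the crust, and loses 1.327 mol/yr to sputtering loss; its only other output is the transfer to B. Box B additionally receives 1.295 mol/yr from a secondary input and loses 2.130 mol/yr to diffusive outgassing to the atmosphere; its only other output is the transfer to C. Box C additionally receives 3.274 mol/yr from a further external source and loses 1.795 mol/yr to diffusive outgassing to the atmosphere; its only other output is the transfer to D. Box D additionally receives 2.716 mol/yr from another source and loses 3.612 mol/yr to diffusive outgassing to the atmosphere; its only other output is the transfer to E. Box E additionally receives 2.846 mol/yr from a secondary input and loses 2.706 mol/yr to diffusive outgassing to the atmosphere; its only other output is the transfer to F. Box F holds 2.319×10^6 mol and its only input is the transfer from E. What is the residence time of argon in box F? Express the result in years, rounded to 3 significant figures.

352000 yr

Box A: F(A→B) = (5.203 + 2.824) − 1.327 = 6.7000 mol/yr.
Box B: F(B→C) = (6.7000 + 1.295) − 2.130 = 5.8650 mol/yr.
Box C: F(C→D) = (5.8650 + 3.274) − 1.795 = 7.3440 mol/yr.
Box D: F(D→E) = (7.3440 + 2.716) − 3.612 = 6.4480 mol/yr.
Box E: F(E→F) = (6.4480 + 2.846) − 2.706 = 6.5880 mol/yr.
Box F throughput = its input = 6.5880 mol/yr; τ = 2.319×10^6 / 6.5880 = 352000 yr.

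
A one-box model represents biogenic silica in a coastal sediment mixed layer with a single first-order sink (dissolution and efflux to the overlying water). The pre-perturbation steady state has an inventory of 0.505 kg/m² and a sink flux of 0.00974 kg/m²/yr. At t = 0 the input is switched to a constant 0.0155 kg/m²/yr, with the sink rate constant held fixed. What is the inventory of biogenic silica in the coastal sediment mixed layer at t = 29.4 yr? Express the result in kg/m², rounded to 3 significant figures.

0.634 kg/m²

τ = M₀/F₀ = 0.505/0.00974 = 51.85 yr; rate constant k = 1/τ.
New steady state M_∞ = F₁/k = F₁·τ = 0.0155 × 51.85 = 0.80364 kg/m².
M(t) = M_∞ + (M₀ − M_∞)·e^(−t/τ); t/τ = 29.4/51.85 = 0.5670, so e^(−t/τ) = 0.5672.
M(t) = 0.80364 − 0.2986 × 0.5672 = 0.63425 kg/m².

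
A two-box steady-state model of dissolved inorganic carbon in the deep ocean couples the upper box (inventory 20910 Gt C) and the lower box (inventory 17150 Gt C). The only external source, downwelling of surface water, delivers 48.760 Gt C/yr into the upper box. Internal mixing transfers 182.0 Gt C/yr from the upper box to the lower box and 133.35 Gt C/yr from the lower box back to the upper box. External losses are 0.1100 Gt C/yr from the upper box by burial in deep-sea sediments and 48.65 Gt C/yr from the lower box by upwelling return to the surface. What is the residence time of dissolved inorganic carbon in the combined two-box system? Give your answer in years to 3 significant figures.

781 yr

Residence time in the combined system uses the total inventory and the total *external* removal — internal exchanges between the two boxes cancel.
M_total = 20910 + 17150 = 38060 Gt C.
ΣF_external_out = 0.1100 + 48.65 = 48.760 Gt C/yr.
τ = M_total / ΣF_ext = 38060 / 48.760 = 780.6 yr.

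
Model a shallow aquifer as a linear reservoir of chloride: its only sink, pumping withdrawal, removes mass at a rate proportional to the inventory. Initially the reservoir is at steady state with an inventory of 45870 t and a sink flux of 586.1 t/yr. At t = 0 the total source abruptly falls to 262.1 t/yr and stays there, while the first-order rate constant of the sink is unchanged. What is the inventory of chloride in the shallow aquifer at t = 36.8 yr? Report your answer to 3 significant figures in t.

36400 t

τ = M₀/F₀ = 45870/586.1 = 78.26 yr; rate constant k = 1/τ.
New steady state M_∞ = F₁/k = F₁·τ = 262.1 × 78.26 = 20513 t.
M(t) = M_∞ + (M₀ − M_∞)·e^(−t/τ); t/τ = 36.8/78.26 = 0.4702, so e^(−t/τ) = 0.6249.
M(t) = 20513 + 25360 × 0.6249 = 36358 t.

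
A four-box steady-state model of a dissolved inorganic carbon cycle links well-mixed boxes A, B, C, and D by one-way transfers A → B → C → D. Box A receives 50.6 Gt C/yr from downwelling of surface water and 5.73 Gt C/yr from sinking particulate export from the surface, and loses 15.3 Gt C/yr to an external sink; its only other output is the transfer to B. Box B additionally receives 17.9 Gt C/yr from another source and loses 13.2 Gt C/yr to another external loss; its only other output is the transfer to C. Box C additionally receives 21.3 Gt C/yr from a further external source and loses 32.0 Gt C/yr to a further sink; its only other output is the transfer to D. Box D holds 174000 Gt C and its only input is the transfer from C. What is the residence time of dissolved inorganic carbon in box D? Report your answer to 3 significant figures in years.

Box A: F(A→B) = (50.6 + 5.73) − 15.3 = 41.030 Gt C/yr.
Box B: F(B→C) = (41.030 + 17.9) − 13.2 = 45.730 Gt C/yr.
Box C: F(C→D) = (45.730 + 21.3) − 32.0 = 35.030 Gt C/yr.
Box D throughput = its input = 35.030 Gt C/yr; τ = 174000 / 35.030 = 4967 yr.

4970 yr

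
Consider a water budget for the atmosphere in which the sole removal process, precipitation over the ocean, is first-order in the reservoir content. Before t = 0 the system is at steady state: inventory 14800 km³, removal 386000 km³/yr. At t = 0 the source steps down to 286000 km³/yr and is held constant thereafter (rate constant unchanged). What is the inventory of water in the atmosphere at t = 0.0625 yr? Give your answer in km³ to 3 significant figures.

11700 km³

τ = M₀/F₀ = 14800/386000 = 0.03834 yr; rate constant k = 1/τ.
New steady state M_∞ = F₁/k = F₁·τ = 286000 × 0.03834 = 10966 km³.
M(t) = M_∞ + (M₀ − M_∞)·e^(−t/τ); t/τ = 0.0625/0.03834 = 1.630, so e^(−t/τ) = 0.1959.
M(t) = 10966 + 3834 × 0.1959 = 11717 km³.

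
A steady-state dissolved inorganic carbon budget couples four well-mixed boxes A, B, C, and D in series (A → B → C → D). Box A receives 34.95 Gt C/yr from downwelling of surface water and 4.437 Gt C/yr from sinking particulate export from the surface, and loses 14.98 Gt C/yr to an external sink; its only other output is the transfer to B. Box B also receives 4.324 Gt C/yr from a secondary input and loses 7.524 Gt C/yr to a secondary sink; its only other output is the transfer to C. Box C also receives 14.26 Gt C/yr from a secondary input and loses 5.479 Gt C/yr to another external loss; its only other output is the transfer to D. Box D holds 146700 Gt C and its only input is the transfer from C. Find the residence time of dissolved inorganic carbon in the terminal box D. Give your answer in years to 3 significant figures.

4890 yr

Box A: F(A→B) = (34.95 + 4.437) − 14.98 = 24.407 Gt C/yr.
Box B: F(B→C) = (24.407 + 4.324) − 7.524 = 21.207 Gt C/yr.
Box C: F(C→D) = (21.207 + 14.26) − 5.479 = 29.988 Gt C/yr.
Box D throughput = its input = 29.988 Gt C/yr; τ = 146700 / 29.988 = 4892 yr.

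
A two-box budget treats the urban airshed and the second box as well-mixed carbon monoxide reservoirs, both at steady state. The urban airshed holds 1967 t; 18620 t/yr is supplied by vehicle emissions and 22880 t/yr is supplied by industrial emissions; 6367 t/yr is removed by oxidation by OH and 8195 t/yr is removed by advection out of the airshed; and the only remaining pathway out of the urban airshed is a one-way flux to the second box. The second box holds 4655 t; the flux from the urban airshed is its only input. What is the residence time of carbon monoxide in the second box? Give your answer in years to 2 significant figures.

0.17 yr

Balance the urban airshed: ΣF_in = 18620 + 22880 = 41500 t/yr.
Flux to the second box = ΣF_in − (6367 + 8195) = 26938 t/yr.
At steady state the output of the second box equals its input, 26938 t/yr.
τ = M / F = 4655 / 26938 = 0.1728 yr.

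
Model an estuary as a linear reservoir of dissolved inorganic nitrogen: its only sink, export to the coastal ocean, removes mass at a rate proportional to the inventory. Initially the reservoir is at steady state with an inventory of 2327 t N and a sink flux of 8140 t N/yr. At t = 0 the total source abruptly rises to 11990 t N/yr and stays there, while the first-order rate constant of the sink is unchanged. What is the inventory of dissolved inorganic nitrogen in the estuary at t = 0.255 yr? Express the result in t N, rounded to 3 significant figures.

2980 t N

Residence time τ = M₀/F₀ = 0.2859 yr. The eventual steady state is M_∞ = M₀·(F₁/F₀) = 2327 × 11990/8140 = 3427.6 t N.
The anomaly ΔM(t) = M(t) − M_∞ decays as ΔM₀·e^(−t/τ) with ΔM₀ = 2327 − 3427.6 = −1101 t N.
At t = 0.255 yr, e^(−t/τ) = e^(−0.8920) = 0.4098, so ΔM = −451.1 t N and M = 3427.6 − 451.1 = 2976.5 t N.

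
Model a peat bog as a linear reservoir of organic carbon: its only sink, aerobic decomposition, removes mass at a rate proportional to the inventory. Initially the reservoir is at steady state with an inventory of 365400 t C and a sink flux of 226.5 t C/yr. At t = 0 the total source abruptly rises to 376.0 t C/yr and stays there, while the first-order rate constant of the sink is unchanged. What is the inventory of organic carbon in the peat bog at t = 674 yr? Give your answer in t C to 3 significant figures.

τ = M₀/F₀ = 365400/226.5 = 1613 yr; rate constant k = 1/τ.
New steady state M_∞ = F₁/k = F₁·τ = 376.0 × 1613 = 606580 t C.
M(t) = M_∞ + (M₀ − M_∞)·e^(−t/τ); t/τ = 674/1613 = 0.4178, so e^(−t/τ) = 0.6585.
M(t) = 606580 − 241200 × 0.6585 = 447760 t C.

448000 t C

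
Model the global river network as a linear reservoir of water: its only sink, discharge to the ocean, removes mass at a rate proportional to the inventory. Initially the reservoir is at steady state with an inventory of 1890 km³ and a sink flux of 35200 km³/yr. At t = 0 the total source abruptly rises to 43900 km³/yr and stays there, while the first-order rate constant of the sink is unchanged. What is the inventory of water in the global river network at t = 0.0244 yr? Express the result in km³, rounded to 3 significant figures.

2060 km³

τ = M₀/F₀ = 1890/35200 = 0.05369 yr; rate constant k = 1/τ.
New steady state M_∞ = F₁/k = F₁·τ = 43900 × 0.05369 = 2357.1 km³.
M(t) = M_∞ + (M₀ − M_∞)·e^(−t/τ); t/τ = 0.0244/0.05369 = 0.4544, so e^(−t/τ) = 0.6348.
M(t) = 2357.1 − 467.1 × 0.6348 = 2060.6 km³.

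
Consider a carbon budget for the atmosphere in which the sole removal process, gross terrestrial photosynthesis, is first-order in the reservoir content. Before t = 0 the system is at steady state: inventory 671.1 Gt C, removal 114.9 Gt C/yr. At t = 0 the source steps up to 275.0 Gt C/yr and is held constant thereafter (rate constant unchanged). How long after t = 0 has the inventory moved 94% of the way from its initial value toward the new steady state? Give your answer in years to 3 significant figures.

16.4 yr

τ = M₀/F₀ = 671.1/114.9 = 5.841 yr.
The remaining gap fraction is e^(−t/τ); 94% covered ⇒ e^(−t/τ) = 0.0600.
t = −τ ln(0.0600) = 5.841 × 2.813 = 16.43 yr.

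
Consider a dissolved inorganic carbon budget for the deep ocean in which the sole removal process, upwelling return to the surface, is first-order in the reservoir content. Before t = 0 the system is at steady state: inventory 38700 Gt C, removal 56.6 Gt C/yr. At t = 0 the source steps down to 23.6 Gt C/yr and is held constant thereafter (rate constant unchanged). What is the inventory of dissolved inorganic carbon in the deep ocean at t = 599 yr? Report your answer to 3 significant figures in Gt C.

25500 Gt C

Residence time τ = M₀/F₀ = 683.7 yr. The eventual steady state is M_∞ = M₀·(F₁/F₀) = 38700 × 23.6/56.6 = 16136 Gt C.
The anomaly ΔM(t) = M(t) − M_∞ decays as ΔM₀·e^(−t/τ) with ΔM₀ = 38700 − 16136 = 22560 Gt C.
At t = 599 yr, e^(−t/τ) = e^(−0.8761) = 0.4164, so ΔM = 9396 Gt C and M = 16136 + 9396 = 25532 Gt C.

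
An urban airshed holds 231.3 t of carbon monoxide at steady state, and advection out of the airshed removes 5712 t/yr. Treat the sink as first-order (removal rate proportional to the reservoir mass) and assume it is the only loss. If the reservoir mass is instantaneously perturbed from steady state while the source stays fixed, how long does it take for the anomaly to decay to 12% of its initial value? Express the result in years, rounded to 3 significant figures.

0.0859 yr

For a linear reservoir the anomaly decays as exp(−t/τ) with τ = M/F = 231.3/5712 = 0.04049 yr.
exp(−t/τ) = 0.12 ⇒ t = −τ ln(0.12) = 0.04049 × 2.120 = 0.08586 yr.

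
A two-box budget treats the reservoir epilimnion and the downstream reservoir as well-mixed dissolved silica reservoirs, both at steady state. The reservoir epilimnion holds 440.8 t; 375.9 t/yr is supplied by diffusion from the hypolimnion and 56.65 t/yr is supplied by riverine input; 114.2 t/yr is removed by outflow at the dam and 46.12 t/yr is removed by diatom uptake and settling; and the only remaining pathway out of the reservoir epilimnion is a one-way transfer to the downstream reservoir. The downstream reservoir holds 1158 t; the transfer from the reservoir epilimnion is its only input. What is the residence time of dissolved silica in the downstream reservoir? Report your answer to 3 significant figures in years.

4.25 yr

Balance the reservoir epilimnion: ΣF_in = 375.9 + 56.65 = 432.55 t/yr.
Transfer to the downstream reservoir = ΣF_in − (114.2 + 46.12) = 272.23 t/yr.
At steady state the output of the downstream reservoir equals its input, 272.23 t/yr.
τ = M / F = 1158 / 272.23 = 4.254 yr.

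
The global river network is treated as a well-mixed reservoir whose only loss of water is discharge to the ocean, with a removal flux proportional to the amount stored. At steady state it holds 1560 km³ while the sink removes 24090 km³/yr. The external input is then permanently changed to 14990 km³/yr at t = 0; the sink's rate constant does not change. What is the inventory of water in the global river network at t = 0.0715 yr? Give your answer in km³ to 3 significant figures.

τ = M₀/F₀ = 1560/24090 = 0.06476 yr; rate constant k = 1/τ.
New steady state M_∞ = F₁/k = F₁·τ = 14990 × 0.06476 = 970.71 km³.
M(t) = M_∞ + (M₀ − M_∞)·e^(−t/τ); t/τ = 0.0715/0.06476 = 1.104, so e^(−t/τ) = 0.3315.
M(t) = 970.71 + 589.3 × 0.3315 = 1166.1 km³.

1170 km³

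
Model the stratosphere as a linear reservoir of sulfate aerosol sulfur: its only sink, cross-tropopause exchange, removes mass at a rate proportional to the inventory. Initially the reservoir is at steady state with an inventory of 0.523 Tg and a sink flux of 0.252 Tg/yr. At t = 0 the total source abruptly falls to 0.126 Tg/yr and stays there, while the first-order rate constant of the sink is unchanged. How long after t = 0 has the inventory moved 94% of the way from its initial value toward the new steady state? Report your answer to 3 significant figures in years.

5.84 yr

τ = M₀/F₀ = 0.523/0.252 = 2.075 yr.
The remaining gap fraction is e^(−t/τ); 94% covered ⇒ e^(−t/τ) = 0.0600.
t = −τ ln(0.0600) = 2.075 × 2.813 = 5.839 yr.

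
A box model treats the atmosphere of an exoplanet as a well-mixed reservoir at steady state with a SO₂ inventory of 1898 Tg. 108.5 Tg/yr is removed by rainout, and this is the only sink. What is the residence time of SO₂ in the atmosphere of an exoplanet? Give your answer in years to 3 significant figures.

17.5 yr

τ = M / F = 1898 / 108.5 = 17.49 yr.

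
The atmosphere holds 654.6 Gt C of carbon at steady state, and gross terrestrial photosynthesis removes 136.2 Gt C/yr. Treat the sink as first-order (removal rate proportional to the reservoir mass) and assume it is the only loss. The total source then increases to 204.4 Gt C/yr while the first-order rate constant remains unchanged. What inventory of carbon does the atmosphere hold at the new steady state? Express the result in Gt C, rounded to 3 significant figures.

Rate constant k = F/M = 136.2 / 654.6 = 0.2081 yr⁻¹.
At the new steady state, source = k·M_new ⇒ M_new = 204.4 / 0.2081 = 982.4 Gt C.
(Equivalently M_new = M × F_new/F_old = 654.6 × 204.4/136.2.)

982 Gt C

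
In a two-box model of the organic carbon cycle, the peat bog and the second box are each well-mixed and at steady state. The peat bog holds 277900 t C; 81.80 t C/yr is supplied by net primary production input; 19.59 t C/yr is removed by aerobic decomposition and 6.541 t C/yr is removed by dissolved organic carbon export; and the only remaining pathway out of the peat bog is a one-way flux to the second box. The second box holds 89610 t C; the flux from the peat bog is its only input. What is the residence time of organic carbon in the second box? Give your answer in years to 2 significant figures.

1600 yr

Balance the peat bog: ΣF_in = 81.800 t C/yr.
Flux to the second box = ΣF_in − (19.59 + 6.541) = 55.669 t C/yr.
At steady state the output of the second box equals its input, 55.669 t C/yr.
τ = M / F = 89610 / 55.669 = 1610 yr.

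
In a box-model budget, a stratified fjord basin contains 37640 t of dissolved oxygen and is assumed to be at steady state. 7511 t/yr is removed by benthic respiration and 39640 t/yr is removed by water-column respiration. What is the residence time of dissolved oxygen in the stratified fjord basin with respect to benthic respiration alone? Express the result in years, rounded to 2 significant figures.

Residence time with respect to a single sink: τ = M / F_sink.
τ = 37640 / 7511 = 5.011 yr.

5.0 yr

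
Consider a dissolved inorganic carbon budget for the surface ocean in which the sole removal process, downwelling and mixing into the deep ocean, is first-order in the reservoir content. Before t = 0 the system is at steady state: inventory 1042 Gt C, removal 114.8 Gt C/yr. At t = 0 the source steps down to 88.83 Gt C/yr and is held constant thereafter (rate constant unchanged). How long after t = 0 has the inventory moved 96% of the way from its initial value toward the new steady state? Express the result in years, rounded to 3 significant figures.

29.2 yr

τ = M₀/F₀ = 1042/114.8 = 9.077 yr.
The remaining gap fraction is e^(−t/τ); 96% covered ⇒ e^(−t/τ) = 0.0400.
t = −τ ln(0.0400) = 9.077 × 3.219 = 29.22 yr.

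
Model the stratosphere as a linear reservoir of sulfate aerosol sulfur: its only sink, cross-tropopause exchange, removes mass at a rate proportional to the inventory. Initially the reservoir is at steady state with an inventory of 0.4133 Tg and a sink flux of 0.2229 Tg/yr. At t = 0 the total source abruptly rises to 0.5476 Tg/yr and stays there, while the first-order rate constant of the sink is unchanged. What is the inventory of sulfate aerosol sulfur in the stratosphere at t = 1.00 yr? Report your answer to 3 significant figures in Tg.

0.664 Tg

The sink rate constant is k = F₀/M₀ = 0.2229/0.4133 = 0.5393 yr⁻¹.
Solving dM/dt = F₁ − kM with M(0) = M₀ gives M(t) = F₁/k + (M₀ − F₁/k)·e^(−kt).
F₁/k = 0.5476/0.5393 = 1.0154 Tg; kt = 0.5393 × 1.00 = 0.5393, e^(−kt) = 0.5831.
M(1.00) = 1.0154 + (0.4133 − 1.0154) × 0.5831 = 1.0154 − 0.3511 = 0.66427 Tg.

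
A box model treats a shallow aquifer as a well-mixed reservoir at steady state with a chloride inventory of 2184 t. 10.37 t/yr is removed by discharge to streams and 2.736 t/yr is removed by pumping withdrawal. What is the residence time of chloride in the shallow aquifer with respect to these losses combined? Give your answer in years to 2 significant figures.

170 yr

Total removal = 10.37 + 2.736 = 13.106 t/yr.
τ = M / ΣF_out = 2184 / 13.106 = 166.6 yr.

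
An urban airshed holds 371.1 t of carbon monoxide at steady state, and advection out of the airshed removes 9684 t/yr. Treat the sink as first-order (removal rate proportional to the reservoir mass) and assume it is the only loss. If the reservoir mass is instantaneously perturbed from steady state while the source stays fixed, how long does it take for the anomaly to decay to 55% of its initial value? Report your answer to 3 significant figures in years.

0.0229 yr

For a linear reservoir the anomaly decays as exp(−t/τ) with τ = M/F = 371.1/9684 = 0.03832 yr.
exp(−t/τ) = 0.55 ⇒ t = −τ ln(0.55) = 0.03832 × 0.5978 = 0.02291 yr.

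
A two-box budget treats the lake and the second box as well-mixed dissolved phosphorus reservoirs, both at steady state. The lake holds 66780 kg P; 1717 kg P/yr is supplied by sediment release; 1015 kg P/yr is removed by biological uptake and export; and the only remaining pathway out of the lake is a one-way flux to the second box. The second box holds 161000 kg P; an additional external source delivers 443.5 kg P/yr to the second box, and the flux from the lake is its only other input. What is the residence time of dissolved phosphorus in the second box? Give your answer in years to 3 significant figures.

141 yr

Balance the lake: ΣF_in = 1717.0 kg P/yr.
Flux to the second box = ΣF_in − (1015) = 702.00 kg P/yr.
Total input to the second box = 702.00 + 443.5 = 1145.5 kg P/yr; at steady state this equals its total output.
τ = M / F = 161000 / 1145.5 = 140.5 yr.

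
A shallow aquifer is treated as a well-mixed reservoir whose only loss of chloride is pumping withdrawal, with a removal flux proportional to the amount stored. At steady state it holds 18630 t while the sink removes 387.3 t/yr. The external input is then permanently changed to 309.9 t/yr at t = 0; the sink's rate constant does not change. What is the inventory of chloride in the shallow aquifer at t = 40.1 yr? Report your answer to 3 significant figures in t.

τ = M₀/F₀ = 18630/387.3 = 48.10 yr; rate constant k = 1/τ.
New steady state M_∞ = F₁/k = F₁·τ = 309.9 × 48.10 = 14907 t.
M(t) = M_∞ + (M₀ − M_∞)·e^(−t/τ); t/τ = 40.1/48.10 = 0.8336, so e^(−t/τ) = 0.4345.
M(t) = 14907 + 3723 × 0.4345 = 16524 t.

16500 t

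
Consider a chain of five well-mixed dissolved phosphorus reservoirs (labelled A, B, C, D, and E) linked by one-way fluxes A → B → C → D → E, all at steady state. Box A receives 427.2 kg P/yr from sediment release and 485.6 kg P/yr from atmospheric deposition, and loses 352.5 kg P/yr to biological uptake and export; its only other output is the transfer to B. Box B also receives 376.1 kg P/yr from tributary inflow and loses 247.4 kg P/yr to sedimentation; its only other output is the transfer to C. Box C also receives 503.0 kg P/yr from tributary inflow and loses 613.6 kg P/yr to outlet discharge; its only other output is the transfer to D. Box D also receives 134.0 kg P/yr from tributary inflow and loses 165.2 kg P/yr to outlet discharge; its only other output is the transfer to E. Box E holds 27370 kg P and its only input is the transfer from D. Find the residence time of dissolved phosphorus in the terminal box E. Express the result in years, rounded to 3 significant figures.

Box A: F(A→B) = (427.2 + 485.6) − 352.5 = 560.30 kg P/yr.
Box B: F(B→C) = (560.30 + 376.1) − 247.4 = 689.00 kg P/yr.
Box C: F(C→D) = (689.00 + 503.0) − 613.6 = 578.40 kg P/yr.
Box D: F(D→E) = (578.40 + 134.0) − 165.2 = 547.20 kg P/yr.
Box E throughput = its input = 547.20 kg P/yr; τ = 27370 / 547.20 = 50.02 yr.

50.0 yr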